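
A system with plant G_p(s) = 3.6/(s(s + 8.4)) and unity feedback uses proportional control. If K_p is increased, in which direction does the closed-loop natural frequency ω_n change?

increase

ω_n = √(3.6·K_p), which grows with K_p.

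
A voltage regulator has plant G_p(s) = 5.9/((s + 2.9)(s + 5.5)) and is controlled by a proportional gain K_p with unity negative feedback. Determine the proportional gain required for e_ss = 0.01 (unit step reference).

K_p = 268

Steady-state error for a unit step on this type-0 loop is 1/(1 + K_p·G_p(0)).
G_p(0) = 0.3699. Require 1/(1 + K_p·0.3699) = 0.01, so 1 + 0.3699·K_p = 100.
K_p = (100 − 1)/0.3699 = 268.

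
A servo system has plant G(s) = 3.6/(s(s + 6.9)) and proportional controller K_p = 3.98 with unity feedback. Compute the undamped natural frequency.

The closed-loop denominator is s(s+6.9) + 3.98·3.6 = s² + 6.9s + 14.33.
So ω_n² = 14.33 ⇒ ω_n = 3.785 rad/s, and ζ = 6.9/(2ω_n) = 0.911.

ω_n = 3.79 rad/s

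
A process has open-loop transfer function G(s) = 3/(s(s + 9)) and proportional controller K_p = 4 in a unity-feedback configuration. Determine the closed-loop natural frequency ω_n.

With unity feedback the closed-loop characteristic equation is s² + 9s + 4·3 = s² + 9s + 12 = 0.
So ω_n² = 12 ⇒ ω_n = 3.464 rad/s, and ζ = 9/(2ω_n) = 1.3.

ω_n = 3.46 rad/s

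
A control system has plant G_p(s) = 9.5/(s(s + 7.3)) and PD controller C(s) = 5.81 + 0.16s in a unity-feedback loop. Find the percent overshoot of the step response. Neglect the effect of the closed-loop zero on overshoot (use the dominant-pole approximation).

Forward path: (5.81 + 0.16s)·9.5/(s(s+7.3)). The closed-loop characteristic equation is s² + (7.3 + 9.5·0.16)s + 9.5·5.81 = 0.
That is s² + 8.82s + 55.19 = 0, so ω_n = 7.429 rad/s and ζ = 8.82/(2·7.429) = 0.5936.
%OS = 100·exp(−πζ/√(1−ζ²)) = 9.85%.

9.85%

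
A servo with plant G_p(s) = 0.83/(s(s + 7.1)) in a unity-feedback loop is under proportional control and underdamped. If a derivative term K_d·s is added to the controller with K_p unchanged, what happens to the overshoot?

The derivative term adds K·K_d to the s-coefficient of the characteristic equation, raising 2ζω_n while ω_n is unchanged; ζ increases, so overshoot decreases.

decrease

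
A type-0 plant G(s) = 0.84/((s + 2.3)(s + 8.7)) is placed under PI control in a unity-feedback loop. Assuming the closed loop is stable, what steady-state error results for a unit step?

0

The PI controller's integrator makes the forward path type 1, so e_ss to a step is zero.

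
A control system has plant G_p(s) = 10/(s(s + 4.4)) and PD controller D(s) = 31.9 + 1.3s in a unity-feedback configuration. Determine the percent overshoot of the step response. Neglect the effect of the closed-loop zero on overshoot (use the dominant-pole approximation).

Forward path: (31.9 + 1.3s)·10/(s(s+4.4)). The closed-loop characteristic equation is s² + (4.4 + 10·1.3)s + 10·31.9 = 0.
That is s² + 17.4s + 319 = 0, so ω_n = 17.86 rad/s and ζ = 17.4/(2·17.86) = 0.4871.
%OS = 100·exp(−πζ/√(1−ζ²)) = 17.3%.

17.3%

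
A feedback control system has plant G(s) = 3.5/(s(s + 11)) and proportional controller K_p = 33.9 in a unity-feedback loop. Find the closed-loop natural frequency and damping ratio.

ω_n = 10.9 rad/s, ζ = 0.505

1 + K_p·G(s) = 0 gives s² + 11s + 118.6 = 0.
Matching s² + 2ζω_n s + ω_n²: ω_n = √118.6 = 10.89 rad/s and 2ζω_n = 11, so ζ = 11/(2·10.89) = 0.505.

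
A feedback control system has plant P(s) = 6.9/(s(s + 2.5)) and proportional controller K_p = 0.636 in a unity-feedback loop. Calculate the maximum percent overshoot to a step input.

9.67%

The closed-loop denominator s² + 2.5s + 4.388 gives ω_n = √4.388 = 2.095 and ζ = 2.5/(2ω_n) = 0.5967.
%OS = 100·exp(−πζ/√(1−ζ²)) = 100·exp(−π·0.5967/√0.6439) = 9.67%.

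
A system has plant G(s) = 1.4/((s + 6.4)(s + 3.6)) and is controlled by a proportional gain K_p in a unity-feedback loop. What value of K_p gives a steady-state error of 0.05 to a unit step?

K_p = 313

The loop is type 0, so e_ss(step) = 1/(1 + K_pos) with K_pos = K_p·G(0).
G(0) = 0.06076. Require 1/(1 + K_p·0.06076) = 0.05, so 1 + 0.06076·K_p = 20.
K_p = (20 − 1)/0.06076 = 313.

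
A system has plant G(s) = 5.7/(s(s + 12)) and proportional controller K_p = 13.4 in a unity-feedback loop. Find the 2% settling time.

From 1 + K_pG(s) = 0: s² + 12s + 76.38 = 0 ⇒ ω_n = 8.74, ζ = 0.6865.
2% settling time T_s ≈ 4/(ζω_n) = 4/6 = 0.667 s.

T_s ≈ 0.667 s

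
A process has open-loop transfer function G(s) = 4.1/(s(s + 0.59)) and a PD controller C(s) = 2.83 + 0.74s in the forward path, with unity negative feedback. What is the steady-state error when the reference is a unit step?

The open loop C(s)G(s) has a pole at the origin (type 1), so the static position error constant is infinite and e_ss = 1/(1+∞) = 0.

0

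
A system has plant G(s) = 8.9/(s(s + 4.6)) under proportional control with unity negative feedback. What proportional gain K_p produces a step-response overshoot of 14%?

K_p = 2.11

From %OS = 100·exp(−πζ/√(1−ζ²)) = 14%, ζ = −ln(0.14)/√(π²+ln²(0.14)) = 0.5305.
Characteristic equation s² + 4.6s + 8.9K_p = 0 gives ζ = 4.6/(2√(8.9K_p)).
Setting ζ = 0.5305: √(8.9K_p) = 4.6/(2·0.5305) = 4.335, so K_p = 18.8/8.9 = 2.11.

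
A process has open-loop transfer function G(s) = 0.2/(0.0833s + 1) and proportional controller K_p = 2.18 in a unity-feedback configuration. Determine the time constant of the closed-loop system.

τ = 0.058 s

Closed loop: T(s) = K_p·G/(1+K_p·G) = 0.436/(0.0833s + 1 + 0.436), with pole at s = −(1 + 0.436)/0.0833 = −17.24.
Closed-loop time constant τ = 1/17.24 = 0.058 s.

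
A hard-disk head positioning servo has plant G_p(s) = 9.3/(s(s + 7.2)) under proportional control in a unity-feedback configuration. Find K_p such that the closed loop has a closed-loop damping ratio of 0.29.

K_p = 16.6

Closed-loop characteristic equation: s² + 7.2s + K_p·9.3 = 0.
So ω_n = √(9.3K_p) and 2ζω_n = 7.2, giving ζ = 7.2/(2√(9.3K_p)).
Setting ζ = 0.29: √(9.3K_p) = 7.2/(2·0.29) = 12.41, so K_p = 154.1/9.3 = 16.6.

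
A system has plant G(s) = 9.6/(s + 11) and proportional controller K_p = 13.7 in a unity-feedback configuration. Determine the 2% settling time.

Closed-loop transfer function: T(s) = K_p·G(s)/(1 + K_p·G(s)) = 131.5/(s + 11 + 131.5) = 131.5/(s + 142.5).
Time constant τ = 1/142.5 = 0.007017 s, so the 2% settling time is about 4τ = 0.0281 s.

T_s ≈ 0.0281 s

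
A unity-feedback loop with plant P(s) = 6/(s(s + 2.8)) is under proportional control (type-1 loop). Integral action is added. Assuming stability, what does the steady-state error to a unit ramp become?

The integrator raises the loop to type 2, so K_v → ∞ and e_ss to a ramp is zero.

0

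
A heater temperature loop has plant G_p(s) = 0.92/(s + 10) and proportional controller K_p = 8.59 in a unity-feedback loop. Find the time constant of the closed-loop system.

Closed-loop transfer function: T(s) = K_p·G_p(s)/(1 + K_p·G_p(s)) = 7.903/(s + 10 + 7.903) = 7.903/(s + 17.9).
Time constant τ = 1/17.9 = 0.0559 s.

τ = 0.0559 s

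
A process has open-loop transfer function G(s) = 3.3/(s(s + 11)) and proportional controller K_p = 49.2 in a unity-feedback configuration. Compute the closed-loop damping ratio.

ζ = 0.432

1 + K_p·G(s) = 0 gives s² + 11s + 162.4 = 0.
So ω_n² = 162.4 ⇒ ω_n = 12.74 rad/s, and ζ = 11/(2ω_n) = 0.432.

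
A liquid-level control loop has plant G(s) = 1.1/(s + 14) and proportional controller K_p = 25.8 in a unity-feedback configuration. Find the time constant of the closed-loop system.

τ = 0.0236 s

Closed-loop transfer function: T(s) = K_p·G(s)/(1 + K_p·G(s)) = 28.38/(s + 14 + 28.38) = 28.38/(s + 42.38).
Time constant τ = 1/42.38 = 0.0236 s.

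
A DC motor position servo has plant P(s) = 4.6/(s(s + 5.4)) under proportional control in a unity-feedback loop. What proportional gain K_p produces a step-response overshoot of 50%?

From %OS = 100·exp(−πζ/√(1−ζ²)) = 50%, ζ = −ln(0.5)/√(π²+ln²(0.5)) = 0.2155.
Characteristic equation s² + 5.4s + 4.6K_p = 0 gives ζ = 5.4/(2√(4.6K_p)).
Setting ζ = 0.2155: √(4.6K_p) = 5.4/(2·0.2155) = 12.53, so K_p = 157/4.6 = 34.1.

K_p = 34.1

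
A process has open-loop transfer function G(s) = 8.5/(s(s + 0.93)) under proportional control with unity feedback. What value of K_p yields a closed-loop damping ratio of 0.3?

K_p = 0.283

Closed-loop characteristic equation: s² + 0.93s + K_p·8.5 = 0.
So ω_n = √(8.5K_p) and 2ζω_n = 0.93, giving ζ = 0.93/(2√(8.5K_p)).
Setting ζ = 0.3: √(8.5K_p) = 0.93/(2·0.3) = 1.55, so K_p = 2.403/8.5 = 0.283.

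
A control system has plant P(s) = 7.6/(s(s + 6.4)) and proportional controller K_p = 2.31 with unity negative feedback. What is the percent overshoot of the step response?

The closed-loop denominator s² + 6.4s + 17.56 gives ω_n = √17.56 = 4.19 and ζ = 6.4/(2ω_n) = 0.7637.
%OS = 100·exp(−πζ/√(1−ζ²)) = 100·exp(−π·0.7637/√0.4167) = 2.43%.

2.43%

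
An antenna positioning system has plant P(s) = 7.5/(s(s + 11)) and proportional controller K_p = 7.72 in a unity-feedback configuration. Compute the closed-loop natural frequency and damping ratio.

ω_n = 7.61 rad/s, ζ = 0.723

1 + K_p·P(s) = 0 gives s² + 11s + 57.9 = 0.
Matching s² + 2ζω_n s + ω_n²: ω_n = √57.9 = 7.609 rad/s and 2ζω_n = 11, so ζ = 11/(2·7.609) = 0.723.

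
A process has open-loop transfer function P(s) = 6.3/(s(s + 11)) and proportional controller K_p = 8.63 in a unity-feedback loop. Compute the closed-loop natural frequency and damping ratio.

1 + K_p·P(s) = 0 gives s² + 11s + 54.37 = 0.
So ω_n² = 54.37 ⇒ ω_n = 7.374 rad/s, and ζ = 11/(2ω_n) = 0.746.

ω_n = 7.37 rad/s, ζ = 0.746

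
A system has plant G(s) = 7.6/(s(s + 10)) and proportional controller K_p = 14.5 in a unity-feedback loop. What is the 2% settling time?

T_s ≈ 0.8 s

Closed-loop characteristic equation: s² + 10s + 110.2 = 0, so ω_n = 10.5 rad/s and ζ = 10/(2·10.5) = 0.4763.
2% settling time T_s ≈ 4/(ζω_n) = 4/5 = 0.8 s.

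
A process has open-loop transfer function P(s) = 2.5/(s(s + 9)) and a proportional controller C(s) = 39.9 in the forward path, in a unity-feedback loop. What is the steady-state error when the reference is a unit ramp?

The loop has one pole at the origin (type 1). Velocity error constant K_v = lim_{s→0} s·C(s)P(s) = 39.9·2.5/9 = 11.08.
Steady-state error to a unit ramp: e_ss = 1/K_v = 0.0902.

0.0902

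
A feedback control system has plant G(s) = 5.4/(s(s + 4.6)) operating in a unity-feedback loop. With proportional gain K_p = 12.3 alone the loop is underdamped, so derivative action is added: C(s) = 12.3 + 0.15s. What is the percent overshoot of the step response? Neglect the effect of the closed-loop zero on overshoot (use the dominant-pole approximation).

33.1%

Forward path: (12.3 + 0.15s)·5.4/(s(s+4.6)). The closed-loop characteristic equation is s² + (4.6 + 5.4·0.15)s + 5.4·12.3 = 0.
That is s² + 5.41s + 66.42 = 0, so ω_n = 8.15 rad/s and ζ = 5.41/(2·8.15) = 0.3319.
%OS = 100·exp(−πζ/√(1−ζ²)) = 33.1%.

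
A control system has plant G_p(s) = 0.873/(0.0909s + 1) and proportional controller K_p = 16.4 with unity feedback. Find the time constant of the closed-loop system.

τ = 0.00593 s

Closed loop: T(s) = K_p·G_p/(1+K_p·G_p) = 14.32/(0.0909s + 1 + 14.32), with pole at s = −(1 + 14.32)/0.0909 = −168.5.
Closed-loop time constant τ = 1/168.5 = 0.00593 s.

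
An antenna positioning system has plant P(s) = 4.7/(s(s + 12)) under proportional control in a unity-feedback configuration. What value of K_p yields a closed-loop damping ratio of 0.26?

K_p = 113

Closed-loop characteristic equation: s² + 12s + K_p·4.7 = 0.
So ω_n = √(4.7K_p) and 2ζω_n = 12, giving ζ = 12/(2√(4.7K_p)).
Setting ζ = 0.26: √(4.7K_p) = 12/(2·0.26) = 23.08, so K_p = 532.5/4.7 = 113.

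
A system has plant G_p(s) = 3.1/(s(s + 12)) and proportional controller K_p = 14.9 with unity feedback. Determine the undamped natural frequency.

ω_n = 6.8 rad/s

The closed-loop denominator is s(s+12) + 14.9·3.1 = s² + 12s + 46.19.
So ω_n² = 46.19 ⇒ ω_n = 6.796 rad/s, and ζ = 12/(2ω_n) = 0.883.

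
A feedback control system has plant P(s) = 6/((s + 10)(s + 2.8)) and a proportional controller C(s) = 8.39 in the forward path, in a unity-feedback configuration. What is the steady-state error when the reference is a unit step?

The loop is type 0. Static position error constant K_pos = C(0)·P(0) = 8.39·0.2143 = 1.798.
Steady-state error to a unit step: e_ss = 1/(1+K_pos) = 1/2.798 = 0.357.

0.357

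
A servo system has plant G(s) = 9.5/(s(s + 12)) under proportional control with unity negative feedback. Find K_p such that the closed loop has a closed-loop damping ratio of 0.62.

K_p = 9.86

Closed-loop characteristic equation: s² + 12s + K_p·9.5 = 0.
So ω_n = √(9.5K_p) and 2ζω_n = 12, giving ζ = 12/(2√(9.5K_p)).
Setting ζ = 0.62: √(9.5K_p) = 12/(2·0.62) = 9.677, so K_p = 93.65/9.5 = 9.86.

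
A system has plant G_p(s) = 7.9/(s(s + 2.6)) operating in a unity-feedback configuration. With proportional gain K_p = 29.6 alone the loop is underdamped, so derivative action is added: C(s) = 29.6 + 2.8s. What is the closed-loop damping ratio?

ζ = 0.808

Forward path: (29.6 + 2.8s)·7.9/(s(s+2.6)). The closed-loop characteristic equation is s² + (2.6 + 7.9·2.8)s + 7.9·29.6 = 0.
That is s² + 24.72s + 233.8 = 0, so ω_n = 15.29 rad/s and ζ = 24.72/(2·15.29) = 0.8083.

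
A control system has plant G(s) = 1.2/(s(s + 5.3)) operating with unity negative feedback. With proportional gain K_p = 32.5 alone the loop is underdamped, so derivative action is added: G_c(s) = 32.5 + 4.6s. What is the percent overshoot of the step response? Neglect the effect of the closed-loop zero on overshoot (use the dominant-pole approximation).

0.43%

Forward path: (32.5 + 4.6s)·1.2/(s(s+5.3)). The closed-loop characteristic equation is s² + (5.3 + 1.2·4.6)s + 1.2·32.5 = 0.
That is s² + 10.82s + 39 = 0, so ω_n = 6.245 rad/s and ζ = 10.82/(2·6.245) = 0.8663.
%OS = 100·exp(−πζ/√(1−ζ²)) = 0.43%.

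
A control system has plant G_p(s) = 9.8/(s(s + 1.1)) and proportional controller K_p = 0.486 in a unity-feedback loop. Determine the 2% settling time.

From 1 + K_pG_p(s) = 0: s² + 1.1s + 4.763 = 0 ⇒ ω_n = 2.182, ζ = 0.252.
2% settling time T_s ≈ 4/(ζω_n) = 4/0.55 = 7.27 s.

T_s ≈ 7.27 s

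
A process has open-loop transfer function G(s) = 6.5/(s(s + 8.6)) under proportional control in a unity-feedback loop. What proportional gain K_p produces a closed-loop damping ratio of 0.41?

K_p = 16.9

Closed-loop characteristic equation: s² + 8.6s + K_p·6.5 = 0.
So ω_n = √(6.5K_p) and 2ζω_n = 8.6, giving ζ = 8.6/(2√(6.5K_p)).
Setting ζ = 0.41: √(6.5K_p) = 8.6/(2·0.41) = 10.49, so K_p = 110/6.5 = 16.9.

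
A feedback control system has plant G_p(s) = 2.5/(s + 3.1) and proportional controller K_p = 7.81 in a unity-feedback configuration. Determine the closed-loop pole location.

Closed-loop transfer function: T(s) = K_p·G_p(s)/(1 + K_p·G_p(s)) = 19.52/(s + 3.1 + 19.52) = 19.52/(s + 22.62).
The closed-loop pole is at s = −22.62.

s = -22.62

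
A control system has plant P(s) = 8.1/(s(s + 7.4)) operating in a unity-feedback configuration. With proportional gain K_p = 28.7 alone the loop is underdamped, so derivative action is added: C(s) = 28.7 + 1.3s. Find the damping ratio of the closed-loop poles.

Forward path: (28.7 + 1.3s)·8.1/(s(s+7.4)). The closed-loop characteristic equation is s² + (7.4 + 8.1·1.3)s + 8.1·28.7 = 0.
That is s² + 17.93s + 232.5 = 0, so ω_n = 15.25 rad/s and ζ = 17.93/(2·15.25) = 0.588.

ζ = 0.588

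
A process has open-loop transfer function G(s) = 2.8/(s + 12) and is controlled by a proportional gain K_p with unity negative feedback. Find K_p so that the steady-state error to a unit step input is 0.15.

The loop is type 0, so e_ss(step) = 1/(1 + K_pos) with K_pos = K_p·G(0).
G(0) = 0.2333. Require 1/(1 + K_p·0.2333) = 0.15, so 1 + 0.2333·K_p = 6.667.
K_p = (6.667 − 1)/0.2333 = 24.3.

K_p = 24.3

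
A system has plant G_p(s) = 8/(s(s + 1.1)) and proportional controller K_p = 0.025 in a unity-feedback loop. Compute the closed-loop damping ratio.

1 + K_p·G_p(s) = 0 gives s² + 1.1s + 0.2 = 0.
Matching s² + 2ζω_n s + ω_n²: ω_n = √0.2 = 0.4472 rad/s and 2ζω_n = 1.1, so ζ = 1.1/(2·0.4472) = 1.23.

ζ = 1.23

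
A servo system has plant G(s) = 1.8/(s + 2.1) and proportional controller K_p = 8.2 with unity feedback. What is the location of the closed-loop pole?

Closed-loop transfer function: T(s) = K_p·G(s)/(1 + K_p·G(s)) = 14.76/(s + 2.1 + 14.76) = 14.76/(s + 16.86).
The closed-loop pole is at s = −16.86.

s = -16.86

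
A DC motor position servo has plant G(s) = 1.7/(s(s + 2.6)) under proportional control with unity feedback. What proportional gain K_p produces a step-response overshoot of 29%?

From %OS = 100·exp(−πζ/√(1−ζ²)) = 29%, ζ = −ln(0.29)/√(π²+ln²(0.29)) = 0.3666.
Characteristic equation s² + 2.6s + 1.7K_p = 0 gives ζ = 2.6/(2√(1.7K_p)).
Setting ζ = 0.3666: √(1.7K_p) = 2.6/(2·0.3666) = 3.546, so K_p = 12.58/1.7 = 7.4.

K_p = 7.4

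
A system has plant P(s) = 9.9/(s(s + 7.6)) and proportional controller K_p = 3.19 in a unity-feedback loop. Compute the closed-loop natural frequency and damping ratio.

1 + K_p·P(s) = 0 gives s² + 7.6s + 31.58 = 0.
Matching s² + 2ζω_n s + ω_n²: ω_n = √31.58 = 5.62 rad/s and 2ζω_n = 7.6, so ζ = 7.6/(2·5.62) = 0.676.

ω_n = 5.62 rad/s, ζ = 0.676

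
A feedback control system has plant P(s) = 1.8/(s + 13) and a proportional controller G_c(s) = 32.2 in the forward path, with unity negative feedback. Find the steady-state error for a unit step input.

The loop is type 0. Static position error constant K_pos = G_c(0)·P(0) = 32.2·0.1385 = 4.458.
Steady-state error to a unit step: e_ss = 1/(1+K_pos) = 1/5.458 = 0.183.

0.183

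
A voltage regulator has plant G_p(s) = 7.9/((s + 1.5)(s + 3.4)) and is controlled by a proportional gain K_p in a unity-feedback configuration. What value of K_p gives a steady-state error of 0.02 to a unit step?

K_p = 31.6

For a type-0 loop with proportional control, e_ss = 1/(1 + K_p·G_p(0)).
G_p(0) = 1.549. Require 1/(1 + K_p·1.549) = 0.02, so 1 + 1.549·K_p = 50.
K_p = (50 − 1)/1.549 = 31.6.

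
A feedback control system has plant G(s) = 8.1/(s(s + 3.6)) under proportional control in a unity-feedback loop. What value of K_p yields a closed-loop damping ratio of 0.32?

Closed-loop characteristic equation: s² + 3.6s + K_p·8.1 = 0.
So ω_n = √(8.1K_p) and 2ζω_n = 3.6, giving ζ = 3.6/(2√(8.1K_p)).
Setting ζ = 0.32: √(8.1K_p) = 3.6/(2·0.32) = 5.625, so K_p = 31.64/8.1 = 3.91.

K_p = 3.91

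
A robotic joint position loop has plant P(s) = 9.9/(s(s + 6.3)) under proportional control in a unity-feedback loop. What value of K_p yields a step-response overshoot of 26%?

From %OS = 100·exp(−πζ/√(1−ζ²)) = 26%, ζ = −ln(0.26)/√(π²+ln²(0.26)) = 0.3941.
Characteristic equation s² + 6.3s + 9.9K_p = 0 gives ζ = 6.3/(2√(9.9K_p)).
Setting ζ = 0.3941: √(9.9K_p) = 6.3/(2·0.3941) = 7.993, so K_p = 63.89/9.9 = 6.45.

K_p = 6.45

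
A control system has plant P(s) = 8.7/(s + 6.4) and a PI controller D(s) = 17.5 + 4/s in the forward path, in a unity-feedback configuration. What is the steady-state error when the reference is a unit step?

0

The open loop D(s)P(s) has a pole at the origin (type 1), so the static position error constant is infinite and e_ss = 1/(1+∞) = 0.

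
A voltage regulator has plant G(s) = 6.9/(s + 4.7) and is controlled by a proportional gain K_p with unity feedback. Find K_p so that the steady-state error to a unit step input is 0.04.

For a type-0 loop with proportional control, e_ss = 1/(1 + K_p·G(0)).
G(0) = 1.468. Require 1/(1 + K_p·1.468) = 0.04, so 1 + 1.468·K_p = 25.
K_p = (25 − 1)/1.468 = 16.3.

K_p = 16.3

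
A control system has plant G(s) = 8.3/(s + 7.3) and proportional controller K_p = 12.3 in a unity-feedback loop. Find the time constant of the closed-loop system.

τ = 0.00914 s

Closed-loop transfer function: T(s) = K_p·G(s)/(1 + K_p·G(s)) = 102.1/(s + 7.3 + 102.1) = 102.1/(s + 109.4).
Time constant τ = 1/109.4 = 0.00914 s.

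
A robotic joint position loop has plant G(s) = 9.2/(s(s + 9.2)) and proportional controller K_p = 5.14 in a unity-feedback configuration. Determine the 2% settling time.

T_s ≈ 0.87 s

Closed-loop characteristic equation: s² + 9.2s + 47.29 = 0, so ω_n = 6.877 rad/s and ζ = 9.2/(2·6.877) = 0.6689.
2% settling time T_s ≈ 4/(ζω_n) = 4/4.6 = 0.87 s.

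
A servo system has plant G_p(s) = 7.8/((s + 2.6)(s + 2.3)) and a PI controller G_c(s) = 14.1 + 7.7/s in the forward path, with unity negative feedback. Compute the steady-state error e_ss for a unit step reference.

0

The open loop G_c(s)G_p(s) has a pole at the origin (type 1), so the static position error constant is infinite and e_ss = 1/(1+∞) = 0.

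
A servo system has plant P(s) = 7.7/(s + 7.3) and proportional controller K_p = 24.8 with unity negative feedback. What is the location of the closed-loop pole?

Closed-loop transfer function: T(s) = K_p·P(s)/(1 + K_p·P(s)) = 191/(s + 7.3 + 191) = 191/(s + 198.3).
The closed-loop pole is at s = −198.3.

s = -198.3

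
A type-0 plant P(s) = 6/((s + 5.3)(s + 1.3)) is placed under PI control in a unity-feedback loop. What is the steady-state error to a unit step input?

0

The PI controller's integrator makes the forward path type 1, so e_ss to a step is zero.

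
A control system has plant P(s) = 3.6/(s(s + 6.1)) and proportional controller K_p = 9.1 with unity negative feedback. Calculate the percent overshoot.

The closed-loop denominator s² + 6.1s + 32.76 gives ω_n = √32.76 = 5.724 and ζ = 6.1/(2ω_n) = 0.5329.
%OS = 100·exp(−πζ/√(1−ζ²)) = 100·exp(−π·0.5329/√0.716) = 13.8%.

13.8%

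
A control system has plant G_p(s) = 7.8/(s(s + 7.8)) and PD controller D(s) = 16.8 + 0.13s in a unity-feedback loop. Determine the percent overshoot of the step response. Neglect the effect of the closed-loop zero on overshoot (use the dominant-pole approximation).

Forward path: (16.8 + 0.13s)·7.8/(s(s+7.8)). The closed-loop characteristic equation is s² + (7.8 + 7.8·0.13)s + 7.8·16.8 = 0.
That is s² + 8.814s + 131 = 0, so ω_n = 11.45 rad/s and ζ = 8.814/(2·11.45) = 0.385.
%OS = 100·exp(−πζ/√(1−ζ²)) = 27%.

27%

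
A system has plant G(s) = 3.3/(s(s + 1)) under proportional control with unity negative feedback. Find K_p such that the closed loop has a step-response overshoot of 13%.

From %OS = 100·exp(−πζ/√(1−ζ²)) = 13%, ζ = −ln(0.13)/√(π²+ln²(0.13)) = 0.5446.
Characteristic equation s² + 1s + 3.3K_p = 0 gives ζ = 1/(2√(3.3K_p)).
Setting ζ = 0.5446: √(3.3K_p) = 1/(2·0.5446) = 0.918, so K_p = 0.8428/3.3 = 0.255.

K_p = 0.255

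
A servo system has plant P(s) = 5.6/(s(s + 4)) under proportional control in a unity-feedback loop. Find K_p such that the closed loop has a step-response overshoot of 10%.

K_p = 2.04

From %OS = 100·exp(−πζ/√(1−ζ²)) = 10%, ζ = −ln(0.1)/√(π²+ln²(0.1)) = 0.5912.
Characteristic equation s² + 4s + 5.6K_p = 0 gives ζ = 4/(2√(5.6K_p)).
Setting ζ = 0.5912: √(5.6K_p) = 4/(2·0.5912) = 3.383, so K_p = 11.45/5.6 = 2.04.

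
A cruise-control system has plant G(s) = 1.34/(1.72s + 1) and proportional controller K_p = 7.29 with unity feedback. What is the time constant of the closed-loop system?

τ = 0.16 s

Closed loop: T(s) = K_p·G/(1+K_p·G) = 9.769/(1.72s + 1 + 9.769), with pole at s = −(1 + 9.769)/1.72 = −6.261.
Closed-loop time constant τ = 1/6.261 = 0.16 s.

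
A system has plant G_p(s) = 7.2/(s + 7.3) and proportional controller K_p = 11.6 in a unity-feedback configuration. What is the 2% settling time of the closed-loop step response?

T_s ≈ 0.044 s

Closed-loop transfer function: T(s) = K_p·G_p(s)/(1 + K_p·G_p(s)) = 83.52/(s + 7.3 + 83.52) = 83.52/(s + 90.82).
Time constant τ = 1/90.82 = 0.01101 s, so the 2% settling time is about 4τ = 0.044 s.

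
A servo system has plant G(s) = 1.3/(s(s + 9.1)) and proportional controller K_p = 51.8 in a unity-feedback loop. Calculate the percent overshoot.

The closed-loop denominator s² + 9.1s + 67.34 gives ω_n = √67.34 = 8.206 and ζ = 9.1/(2ω_n) = 0.5545.
%OS = 100·exp(−πζ/√(1−ζ²)) = 100·exp(−π·0.5545/√0.6926) = 12.3%.

12.3%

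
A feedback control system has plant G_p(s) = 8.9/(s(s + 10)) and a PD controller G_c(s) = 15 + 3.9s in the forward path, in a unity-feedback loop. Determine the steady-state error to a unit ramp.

The loop has one pole at the origin (type 1). Velocity error constant K_v = lim_{s→0} s·G_c(s)G_p(s) = 15·8.9/10 = 13.35.
Steady-state error to a unit ramp: e_ss = 1/K_v = 0.0749.

0.0749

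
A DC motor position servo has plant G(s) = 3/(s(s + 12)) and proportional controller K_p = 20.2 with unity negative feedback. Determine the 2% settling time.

From 1 + K_pG(s) = 0: s² + 12s + 60.6 = 0 ⇒ ω_n = 7.785, ζ = 0.7708.
2% settling time T_s ≈ 4/(ζω_n) = 4/6 = 0.667 s.

T_s ≈ 0.667 s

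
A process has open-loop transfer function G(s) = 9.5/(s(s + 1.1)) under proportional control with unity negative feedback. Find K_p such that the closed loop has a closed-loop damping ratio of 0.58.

Closed-loop characteristic equation: s² + 1.1s + K_p·9.5 = 0.
So ω_n = √(9.5K_p) and 2ζω_n = 1.1, giving ζ = 1.1/(2√(9.5K_p)).
Setting ζ = 0.58: √(9.5K_p) = 1.1/(2·0.58) = 0.9483, so K_p = 0.8992/9.5 = 0.0947.

K_p = 0.0947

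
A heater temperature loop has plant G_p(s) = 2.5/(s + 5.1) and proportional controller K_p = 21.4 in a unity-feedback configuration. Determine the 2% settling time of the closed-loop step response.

T_s ≈ 0.0683 s

Closed-loop transfer function: T(s) = K_p·G_p(s)/(1 + K_p·G_p(s)) = 53.5/(s + 5.1 + 53.5) = 53.5/(s + 58.6).
Time constant τ = 1/58.6 = 0.01706 s, so the 2% settling time is about 4τ = 0.0683 s.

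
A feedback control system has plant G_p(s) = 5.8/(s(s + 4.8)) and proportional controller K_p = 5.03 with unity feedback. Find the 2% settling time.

T_s ≈ 1.67 s

Closed-loop characteristic equation: s² + 4.8s + 29.17 = 0, so ω_n = 5.401 rad/s and ζ = 4.8/(2·5.401) = 0.4443.
2% settling time T_s ≈ 4/(ζω_n) = 4/2.4 = 1.67 s.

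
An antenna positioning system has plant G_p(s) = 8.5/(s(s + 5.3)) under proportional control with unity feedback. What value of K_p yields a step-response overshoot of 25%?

K_p = 5.07

From %OS = 100·exp(−πζ/√(1−ζ²)) = 25%, ζ = −ln(0.25)/√(π²+ln²(0.25)) = 0.4037.
Characteristic equation s² + 5.3s + 8.5K_p = 0 gives ζ = 5.3/(2√(8.5K_p)).
Setting ζ = 0.4037: √(8.5K_p) = 5.3/(2·0.4037) = 6.564, so K_p = 43.09/8.5 = 5.07.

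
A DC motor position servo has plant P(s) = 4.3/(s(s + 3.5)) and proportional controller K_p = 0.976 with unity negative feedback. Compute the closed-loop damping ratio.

ζ = 0.854

The closed-loop denominator is s(s+3.5) + 0.976·4.3 = s² + 3.5s + 4.197.
So ω_n² = 4.197 ⇒ ω_n = 2.049 rad/s, and ζ = 3.5/(2ω_n) = 0.854.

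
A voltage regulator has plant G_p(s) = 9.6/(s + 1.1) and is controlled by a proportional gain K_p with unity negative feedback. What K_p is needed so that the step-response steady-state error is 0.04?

Steady-state error for a unit step on this type-0 loop is 1/(1 + K_p·G_p(0)).
G_p(0) = 8.727. Require 1/(1 + K_p·8.727) = 0.04, so 1 + 8.727·K_p = 25.
K_p = (25 − 1)/8.727 = 2.75.

K_p = 2.75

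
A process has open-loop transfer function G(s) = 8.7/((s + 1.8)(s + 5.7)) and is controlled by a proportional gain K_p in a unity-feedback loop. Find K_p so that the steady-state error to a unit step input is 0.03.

The loop is type 0, so e_ss(step) = 1/(1 + K_pos) with K_pos = K_p·G(0).
G(0) = 0.848. Require 1/(1 + K_p·0.848) = 0.03, so 1 + 0.848·K_p = 33.33.
K_p = (33.33 − 1)/0.848 = 38.1.

K_p = 38.1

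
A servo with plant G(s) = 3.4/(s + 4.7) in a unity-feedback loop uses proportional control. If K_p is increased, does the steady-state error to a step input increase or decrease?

The position error constant K_pos = K_p·G(0) grows with K_p, and e_ss = 1/(1+K_pos) falls.

decrease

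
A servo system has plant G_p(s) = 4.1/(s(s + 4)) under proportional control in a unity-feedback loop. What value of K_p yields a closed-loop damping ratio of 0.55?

Closed-loop characteristic equation: s² + 4s + K_p·4.1 = 0.
So ω_n = √(4.1K_p) and 2ζω_n = 4, giving ζ = 4/(2√(4.1K_p)).
Setting ζ = 0.55: √(4.1K_p) = 4/(2·0.55) = 3.636, so K_p = 13.22/4.1 = 3.23.

K_p = 3.23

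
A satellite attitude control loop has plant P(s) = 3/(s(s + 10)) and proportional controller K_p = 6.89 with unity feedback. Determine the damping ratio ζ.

ζ = 1.1

1 + K_p·P(s) = 0 gives s² + 10s + 20.67 = 0.
So ω_n² = 20.67 ⇒ ω_n = 4.546 rad/s, and ζ = 10/(2ω_n) = 1.1.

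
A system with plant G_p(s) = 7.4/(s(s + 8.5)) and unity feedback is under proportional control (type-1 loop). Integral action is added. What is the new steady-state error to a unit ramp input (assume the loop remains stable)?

0

The integrator raises the loop to type 2, so K_v → ∞ and e_ss to a ramp is zero.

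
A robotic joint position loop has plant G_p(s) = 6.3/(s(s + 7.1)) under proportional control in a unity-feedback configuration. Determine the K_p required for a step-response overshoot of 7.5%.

K_p = 4.94

From %OS = 100·exp(−πζ/√(1−ζ²)) = 7.5%, ζ = −ln(0.075)/√(π²+ln²(0.075)) = 0.6362.
Characteristic equation s² + 7.1s + 6.3K_p = 0 gives ζ = 7.1/(2√(6.3K_p)).
Setting ζ = 0.6362: √(6.3K_p) = 7.1/(2·0.6362) = 5.58, so K_p = 31.14/6.3 = 4.94.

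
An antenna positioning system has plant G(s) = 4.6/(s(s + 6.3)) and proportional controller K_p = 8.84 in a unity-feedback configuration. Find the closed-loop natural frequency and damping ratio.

With unity feedback the closed-loop characteristic equation is s² + 6.3s + 8.84·4.6 = s² + 6.3s + 40.66 = 0.
So ω_n² = 40.66 ⇒ ω_n = 6.377 rad/s, and ζ = 6.3/(2ω_n) = 0.494.

ω_n = 6.38 rad/s, ζ = 0.494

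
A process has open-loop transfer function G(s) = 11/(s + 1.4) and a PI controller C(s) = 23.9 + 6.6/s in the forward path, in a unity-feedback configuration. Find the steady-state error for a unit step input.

The open loop C(s)G(s) has a pole at the origin (type 1), so the static position error constant is infinite and e_ss = 1/(1+∞) = 0.

0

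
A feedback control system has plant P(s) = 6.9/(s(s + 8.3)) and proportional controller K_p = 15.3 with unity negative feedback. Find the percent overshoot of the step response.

Closed-loop characteristic equation: s² + 8.3s + 105.6 = 0, so ω_n = 10.27 rad/s and ζ = 8.3/(2·10.27) = 0.4039.
%OS = 100·exp(−πζ/√(1−ζ²)) = 100·exp(−π·0.4039/√0.8369) = 25%.

25%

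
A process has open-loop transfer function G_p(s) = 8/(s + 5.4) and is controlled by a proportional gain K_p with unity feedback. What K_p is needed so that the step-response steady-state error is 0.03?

Steady-state error for a unit step on this type-0 loop is 1/(1 + K_p·G_p(0)).
G_p(0) = 1.481. Require 1/(1 + K_p·1.481) = 0.03, so 1 + 1.481·K_p = 33.33.
K_p = (33.33 − 1)/1.481 = 21.8.

K_p = 21.8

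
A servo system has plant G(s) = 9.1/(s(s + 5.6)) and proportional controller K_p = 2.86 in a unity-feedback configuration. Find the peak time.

T_p = 0.737 s

From 1 + K_pG(s) = 0: s² + 5.6s + 26.03 = 0 ⇒ ω_n = 5.102, ζ = 0.5489.
Damped frequency ω_d = ω_n√(1−ζ²) = 4.265 rad/s, so peak time T_p = π/ω_d = 0.737 s.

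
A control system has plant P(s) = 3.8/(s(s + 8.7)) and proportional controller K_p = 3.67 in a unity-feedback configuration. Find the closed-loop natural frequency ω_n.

ω_n = 3.73 rad/s

With unity feedback the closed-loop characteristic equation is s² + 8.7s + 3.67·3.8 = s² + 8.7s + 13.95 = 0.
So ω_n² = 13.95 ⇒ ω_n = 3.734 rad/s, and ζ = 8.7/(2ω_n) = 1.16.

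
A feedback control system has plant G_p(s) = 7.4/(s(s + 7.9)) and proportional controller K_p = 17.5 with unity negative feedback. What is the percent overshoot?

31.3%

The closed-loop denominator s² + 7.9s + 129.5 gives ω_n = √129.5 = 11.38 and ζ = 7.9/(2ω_n) = 0.3471.
%OS = 100·exp(−πζ/√(1−ζ²)) = 100·exp(−π·0.3471/√0.8795) = 31.3%.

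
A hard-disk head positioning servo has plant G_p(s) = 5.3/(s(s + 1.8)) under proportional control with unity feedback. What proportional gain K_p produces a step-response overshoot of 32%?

K_p = 1.31

From %OS = 100·exp(−πζ/√(1−ζ²)) = 32%, ζ = −ln(0.32)/√(π²+ln²(0.32)) = 0.341.
Characteristic equation s² + 1.8s + 5.3K_p = 0 gives ζ = 1.8/(2√(5.3K_p)).
Setting ζ = 0.341: √(5.3K_p) = 1.8/(2·0.341) = 2.64, so K_p = 6.968/5.3 = 1.31.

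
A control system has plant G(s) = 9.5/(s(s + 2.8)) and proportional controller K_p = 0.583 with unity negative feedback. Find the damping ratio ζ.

ζ = 0.595

The closed-loop denominator is s(s+2.8) + 0.583·9.5 = s² + 2.8s + 5.538.
So ω_n² = 5.538 ⇒ ω_n = 2.353 rad/s, and ζ = 2.8/(2ω_n) = 0.595.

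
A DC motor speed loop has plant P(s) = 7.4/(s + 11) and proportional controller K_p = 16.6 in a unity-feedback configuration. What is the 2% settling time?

T_s ≈ 0.0299 s

Closed-loop transfer function: T(s) = K_p·P(s)/(1 + K_p·P(s)) = 122.8/(s + 11 + 122.8) = 122.8/(s + 133.8).
Time constant τ = 1/133.8 = 0.007472 s, so the 2% settling time is about 4τ = 0.0299 s.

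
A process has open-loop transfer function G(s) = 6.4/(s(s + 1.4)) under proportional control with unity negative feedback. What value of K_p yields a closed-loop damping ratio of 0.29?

K_p = 0.91

Closed-loop characteristic equation: s² + 1.4s + K_p·6.4 = 0.
So ω_n = √(6.4K_p) and 2ζω_n = 1.4, giving ζ = 1.4/(2√(6.4K_p)).
Setting ζ = 0.29: √(6.4K_p) = 1.4/(2·0.29) = 2.414, so K_p = 5.826/6.4 = 0.91.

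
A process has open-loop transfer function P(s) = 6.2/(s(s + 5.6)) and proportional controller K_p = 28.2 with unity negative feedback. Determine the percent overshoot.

50.6%

The closed-loop denominator s² + 5.6s + 174.8 gives ω_n = √174.8 = 13.22 and ζ = 5.6/(2ω_n) = 0.2118.
%OS = 100·exp(−πζ/√(1−ζ²)) = 100·exp(−π·0.2118/√0.9552) = 50.6%.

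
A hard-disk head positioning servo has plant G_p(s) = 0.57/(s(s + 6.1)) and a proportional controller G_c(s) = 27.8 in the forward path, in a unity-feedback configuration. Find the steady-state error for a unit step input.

The open loop G_c(s)G_p(s) has a pole at the origin (type 1), so the static position error constant is infinite and e_ss = 1/(1+∞) = 0.

0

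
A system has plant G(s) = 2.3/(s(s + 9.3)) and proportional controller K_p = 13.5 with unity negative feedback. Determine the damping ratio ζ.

The closed-loop denominator is s(s+9.3) + 13.5·2.3 = s² + 9.3s + 31.05.
So ω_n² = 31.05 ⇒ ω_n = 5.572 rad/s, and ζ = 9.3/(2ω_n) = 0.834.

ζ = 0.834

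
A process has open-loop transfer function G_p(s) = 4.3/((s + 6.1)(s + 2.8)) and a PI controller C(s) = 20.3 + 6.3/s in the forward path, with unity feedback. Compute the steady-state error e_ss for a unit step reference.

0

The open loop C(s)G_p(s) has a pole at the origin (type 1), so the static position error constant is infinite and e_ss = 1/(1+∞) = 0.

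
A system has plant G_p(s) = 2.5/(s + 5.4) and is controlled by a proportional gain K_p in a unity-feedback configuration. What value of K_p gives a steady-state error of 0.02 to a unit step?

K_p = 106

Steady-state error for a unit step on this type-0 loop is 1/(1 + K_p·G_p(0)).
G_p(0) = 0.463. Require 1/(1 + K_p·0.463) = 0.02, so 1 + 0.463·K_p = 50.
K_p = (50 − 1)/0.463 = 106.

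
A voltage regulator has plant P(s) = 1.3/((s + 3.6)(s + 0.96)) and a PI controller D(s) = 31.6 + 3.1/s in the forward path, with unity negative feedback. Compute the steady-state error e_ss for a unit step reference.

The open loop D(s)P(s) has a pole at the origin (type 1), so the static position error constant is infinite and e_ss = 1/(1+∞) = 0.

0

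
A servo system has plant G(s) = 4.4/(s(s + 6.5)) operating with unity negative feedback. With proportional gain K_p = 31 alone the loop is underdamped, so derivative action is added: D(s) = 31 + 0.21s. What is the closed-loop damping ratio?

Forward path: (31 + 0.21s)·4.4/(s(s+6.5)). The closed-loop characteristic equation is s² + (6.5 + 4.4·0.21)s + 4.4·31 = 0.
That is s² + 7.424s + 136.4 = 0, so ω_n = 11.68 rad/s and ζ = 7.424/(2·11.68) = 0.3178.

ζ = 0.318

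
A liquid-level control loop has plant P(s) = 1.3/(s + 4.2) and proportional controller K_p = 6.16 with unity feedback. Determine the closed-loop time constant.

τ = 0.0819 s

Closed-loop transfer function: T(s) = K_p·P(s)/(1 + K_p·P(s)) = 8.008/(s + 4.2 + 8.008) = 8.008/(s + 12.21).
Time constant τ = 1/12.21 = 0.0819 s.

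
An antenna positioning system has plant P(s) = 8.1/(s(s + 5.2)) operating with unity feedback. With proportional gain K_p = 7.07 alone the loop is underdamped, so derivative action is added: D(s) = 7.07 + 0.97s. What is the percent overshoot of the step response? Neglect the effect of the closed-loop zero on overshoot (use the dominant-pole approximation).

Forward path: (7.07 + 0.97s)·8.1/(s(s+5.2)). The closed-loop characteristic equation is s² + (5.2 + 8.1·0.97)s + 8.1·7.07 = 0.
That is s² + 13.06s + 57.27 = 0, so ω_n = 7.567 rad/s and ζ = 13.06/(2·7.567) = 0.8627.
%OS = 100·exp(−πζ/√(1−ζ²)) = 0.47%.

0.47%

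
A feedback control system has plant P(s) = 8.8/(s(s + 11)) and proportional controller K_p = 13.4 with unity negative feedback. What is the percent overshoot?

15.8%

The closed-loop denominator s² + 11s + 117.9 gives ω_n = √117.9 = 10.86 and ζ = 11/(2ω_n) = 0.5065.
%OS = 100·exp(−πζ/√(1−ζ²)) = 100·exp(−π·0.5065/√0.7435) = 15.8%.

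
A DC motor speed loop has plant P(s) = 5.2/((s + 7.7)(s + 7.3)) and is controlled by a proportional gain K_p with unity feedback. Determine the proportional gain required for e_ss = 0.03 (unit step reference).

K_p = 350

The loop is type 0, so e_ss(step) = 1/(1 + K_pos) with K_pos = K_p·P(0).
P(0) = 0.09251. Require 1/(1 + K_p·0.09251) = 0.03, so 1 + 0.09251·K_p = 33.33.
K_p = (33.33 − 1)/0.09251 = 350.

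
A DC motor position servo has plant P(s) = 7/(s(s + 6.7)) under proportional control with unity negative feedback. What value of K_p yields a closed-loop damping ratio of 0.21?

Closed-loop characteristic equation: s² + 6.7s + K_p·7 = 0.
So ω_n = √(7K_p) and 2ζω_n = 6.7, giving ζ = 6.7/(2√(7K_p)).
Setting ζ = 0.21: √(7K_p) = 6.7/(2·0.21) = 15.95, so K_p = 254.5/7 = 36.4.

K_p = 36.4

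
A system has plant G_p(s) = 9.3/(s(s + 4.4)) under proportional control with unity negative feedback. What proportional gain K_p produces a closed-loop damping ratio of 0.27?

Closed-loop characteristic equation: s² + 4.4s + K_p·9.3 = 0.
So ω_n = √(9.3K_p) and 2ζω_n = 4.4, giving ζ = 4.4/(2√(9.3K_p)).
Setting ζ = 0.27: √(9.3K_p) = 4.4/(2·0.27) = 8.148, so K_p = 66.39/9.3 = 7.14.

K_p = 7.14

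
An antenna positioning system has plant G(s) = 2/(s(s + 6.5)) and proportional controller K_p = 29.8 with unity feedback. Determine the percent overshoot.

23.3%

Closed-loop characteristic equation: s² + 6.5s + 59.6 = 0, so ω_n = 7.72 rad/s and ζ = 6.5/(2·7.72) = 0.421.
%OS = 100·exp(−πζ/√(1−ζ²)) = 100·exp(−π·0.421/√0.8228) = 23.3%.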